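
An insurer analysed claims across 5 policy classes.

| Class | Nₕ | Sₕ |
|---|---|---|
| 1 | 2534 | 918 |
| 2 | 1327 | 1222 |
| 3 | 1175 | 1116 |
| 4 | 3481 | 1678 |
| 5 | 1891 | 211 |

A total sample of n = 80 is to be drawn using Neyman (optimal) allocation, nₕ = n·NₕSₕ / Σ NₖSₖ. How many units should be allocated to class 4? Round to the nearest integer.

41

Σ NₕSₕ = 2534·918 + 1327·1222 + 1175·1116 + 3481·1678 + 1891·211 = 11499225.
Share for 4: 5841118/11499225 = 0.50796.
n_4 = 80 × 0.50796 = 40.637... → 41.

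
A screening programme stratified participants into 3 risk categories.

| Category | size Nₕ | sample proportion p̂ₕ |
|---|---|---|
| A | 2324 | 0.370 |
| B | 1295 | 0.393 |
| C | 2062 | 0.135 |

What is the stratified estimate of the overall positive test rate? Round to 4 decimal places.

0.2899

N = 2324 + 1295 + 2062 = 5681.
Overall proportion = Σ (Nₕ/N)·p̂ₕ.
Σ Nₕp̂ₕ = 859.88 + 508.935 + 278.37 = 1647.185.
1647.185 / 5681 = 0.289946... → 0.2899.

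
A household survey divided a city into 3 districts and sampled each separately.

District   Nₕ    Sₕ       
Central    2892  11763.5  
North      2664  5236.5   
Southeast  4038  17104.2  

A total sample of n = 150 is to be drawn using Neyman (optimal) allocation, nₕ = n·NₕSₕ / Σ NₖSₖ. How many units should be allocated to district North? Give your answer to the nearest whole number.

Σ NₕSₕ = 2892·11763.5 + 2664·5236.5 + 4038·17104.2 = 117036837.6.
Share for North: 13950036/117036837.6 = 0.11919.
n_North = 150 × 0.11919 = 17.879... → 18.

18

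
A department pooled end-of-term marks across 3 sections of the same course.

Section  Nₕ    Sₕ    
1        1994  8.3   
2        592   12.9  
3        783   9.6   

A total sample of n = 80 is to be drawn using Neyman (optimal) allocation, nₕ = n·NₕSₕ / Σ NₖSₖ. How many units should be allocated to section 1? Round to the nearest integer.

1: NₕSₕ = 1994·8.3 = 16550.2
2: NₕSₕ = 592·12.9 = 7636.8
3: NₕSₕ = 783·9.6 = 7516.8
Σ NₕSₕ = 31703.8.
n_1 = 80·16550.2/31703.8 = 41.762... → 42.

42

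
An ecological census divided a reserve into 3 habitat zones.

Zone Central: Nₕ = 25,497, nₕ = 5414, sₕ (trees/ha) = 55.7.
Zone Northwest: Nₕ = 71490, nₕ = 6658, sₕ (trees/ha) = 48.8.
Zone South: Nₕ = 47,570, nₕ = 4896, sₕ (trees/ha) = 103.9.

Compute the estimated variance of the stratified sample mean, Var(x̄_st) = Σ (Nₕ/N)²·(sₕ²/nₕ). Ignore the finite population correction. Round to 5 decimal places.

N = 144557. Term for each stratum: Wₕ²sₕ²/nₕ.
Var(x̄_st) = 0.01782757 + 0.08747988 + 0.23876889 = 0.34407634 → 0.34408.

0.34408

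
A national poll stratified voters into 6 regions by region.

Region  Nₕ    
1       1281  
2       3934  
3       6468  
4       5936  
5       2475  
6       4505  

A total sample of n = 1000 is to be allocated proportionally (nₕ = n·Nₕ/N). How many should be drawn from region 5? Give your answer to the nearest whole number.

N = 1281 + 3934 + 6468 + 5936 + 2475 + 4505 = 24599.
n_5 = 1000·2475/24599 = 100.614... → 101.

101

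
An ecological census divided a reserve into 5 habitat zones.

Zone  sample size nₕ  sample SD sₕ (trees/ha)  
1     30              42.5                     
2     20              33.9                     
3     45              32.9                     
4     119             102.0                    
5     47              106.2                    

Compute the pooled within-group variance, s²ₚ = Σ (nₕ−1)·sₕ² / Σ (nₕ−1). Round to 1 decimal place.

Degrees of freedom: 29 + 19 + 44 + 118 + 46 = 256.
Σ(nₕ−1)sₕ² = 29·1806.25 + 19·1149.21 + 44·1082.41 + 118·10404 + 46·11278.44 = 1868322.52.
s²ₚ = 1868322.52 / 256 = 7298.135... → 7298.1.

7298.1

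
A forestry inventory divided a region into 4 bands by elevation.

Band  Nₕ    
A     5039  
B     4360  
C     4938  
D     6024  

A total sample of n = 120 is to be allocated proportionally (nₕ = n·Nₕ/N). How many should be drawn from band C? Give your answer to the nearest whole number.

29

Share of band C = 4938/20361 = 0.24252.
Allocate 120 × 0.24252 = 29.103... → 29.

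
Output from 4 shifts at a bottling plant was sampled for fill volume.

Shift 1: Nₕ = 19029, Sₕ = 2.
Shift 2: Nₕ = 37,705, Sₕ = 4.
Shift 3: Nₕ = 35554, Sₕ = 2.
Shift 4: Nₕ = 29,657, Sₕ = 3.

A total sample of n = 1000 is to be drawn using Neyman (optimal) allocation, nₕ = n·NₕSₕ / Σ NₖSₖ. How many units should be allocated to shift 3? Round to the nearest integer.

Σ NₕSₕ = 19029·2 + 37705·4 + 35554·2 + 29657·3 = 348957.
Share for 3: 71108/348957 = 0.20377.
n_3 = 1000 × 0.20377 = 203.773... → 204.

204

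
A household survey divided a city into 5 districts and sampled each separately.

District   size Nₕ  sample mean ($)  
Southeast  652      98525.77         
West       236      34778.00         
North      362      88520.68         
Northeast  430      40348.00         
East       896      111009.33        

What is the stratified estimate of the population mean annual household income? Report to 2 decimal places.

N = 652 + 236 + 362 + 430 + 896 = 2576.
Overall mean = Σ (Nₕ/N)·x̄ₕ — weight by population share, not a simple average.
Σ Nₕx̄ₕ = 652·98525.77 + 236·34778.00 + 362·88520.68 + 430·40348.00 + 896·111009.33 = 64238802.04 + 8207608 + 32044486.16 + 17349640 + 99464359.68 = 221304895.88.
Divide by N: 221304895.88 / 2576 = 85910.2857... → 85910.29.

85910.29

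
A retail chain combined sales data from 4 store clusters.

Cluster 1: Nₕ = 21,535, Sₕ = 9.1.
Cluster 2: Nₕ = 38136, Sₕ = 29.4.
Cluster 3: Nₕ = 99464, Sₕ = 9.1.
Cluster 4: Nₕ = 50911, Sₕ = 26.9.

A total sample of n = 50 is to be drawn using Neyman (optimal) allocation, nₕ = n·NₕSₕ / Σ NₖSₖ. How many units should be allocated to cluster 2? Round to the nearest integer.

16

Σ NₕSₕ = 21535·9.1 + 38136·29.4 + 99464·9.1 + 50911·26.9 = 3591795.2.
Share for 2: 1121198.4/3591795.2 = 0.31216.
n_2 = 50 × 0.31216 = 15.608... → 16.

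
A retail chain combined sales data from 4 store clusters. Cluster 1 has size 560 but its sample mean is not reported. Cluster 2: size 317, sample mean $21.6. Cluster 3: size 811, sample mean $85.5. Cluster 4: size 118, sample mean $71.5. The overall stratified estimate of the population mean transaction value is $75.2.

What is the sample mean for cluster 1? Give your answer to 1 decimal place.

N = 560 + 317 + 811 + 118 = 1806.
Overall total = μ·N = 75.2·1806 = 135811.2.
Subtract the known strata: 317·21.6 + 811·85.5 + 118·71.5 = 84624.7.
Remaining total for cluster 1: 135811.2 − 84624.7 = 51186.5.
Divide by its size: 51186.5 / 560 = 91.404... → 91.4.

91.4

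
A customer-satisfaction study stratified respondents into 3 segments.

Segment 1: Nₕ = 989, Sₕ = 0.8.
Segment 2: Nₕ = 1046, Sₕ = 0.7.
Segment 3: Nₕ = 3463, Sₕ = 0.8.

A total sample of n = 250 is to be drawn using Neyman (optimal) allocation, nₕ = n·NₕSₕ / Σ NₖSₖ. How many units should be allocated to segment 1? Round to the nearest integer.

1: NₕSₕ = 989·0.8 = 791.2
2: NₕSₕ = 1046·0.7 = 732.2
3: NₕSₕ = 3463·0.8 = 2770.4
Σ NₕSₕ = 4293.8.
n_1 = 250·791.2/4293.8 = 46.066... → 46.

46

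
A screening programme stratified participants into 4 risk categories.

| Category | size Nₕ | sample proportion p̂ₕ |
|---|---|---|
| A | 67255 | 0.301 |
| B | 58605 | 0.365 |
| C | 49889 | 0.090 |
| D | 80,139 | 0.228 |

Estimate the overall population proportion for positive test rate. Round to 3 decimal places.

N = 67255 + 58605 + 49889 + 80139 = 255888.
Overall proportion = Σ (Nₕ/N)·p̂ₕ.
Σ Nₕp̂ₕ = 20243.755 + 21390.825 + 4490.01 + 18271.692 = 64396.282.
64396.282 / 255888 = 0.25166... → 0.252.

0.252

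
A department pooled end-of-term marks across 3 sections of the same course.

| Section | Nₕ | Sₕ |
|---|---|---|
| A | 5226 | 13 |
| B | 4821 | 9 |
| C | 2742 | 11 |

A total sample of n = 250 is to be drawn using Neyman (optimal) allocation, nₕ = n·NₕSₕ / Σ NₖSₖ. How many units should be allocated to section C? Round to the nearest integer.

A: NₕSₕ = 5226·13 = 67938
B: NₕSₕ = 4821·9 = 43389
C: NₕSₕ = 2742·11 = 30162
Σ NₕSₕ = 141489.
n_C = 250·30162/141489 = 53.294... → 53.

53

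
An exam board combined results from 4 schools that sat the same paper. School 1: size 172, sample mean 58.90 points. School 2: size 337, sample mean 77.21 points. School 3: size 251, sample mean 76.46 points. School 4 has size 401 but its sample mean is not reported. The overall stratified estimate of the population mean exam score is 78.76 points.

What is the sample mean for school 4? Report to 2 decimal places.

90.02

N = 172 + 337 + 251 + 401 = 1161.
Overall total = μ·N = 78.76·1161 = 91440.36.
Subtract the known strata: 172·58.90 + 337·77.21 + 251·76.46 = 55342.03.
Remaining total for school 4: 91440.36 − 55342.03 = 36098.33.
Divide by its size: 36098.33 / 401 = 90.0208... → 90.02.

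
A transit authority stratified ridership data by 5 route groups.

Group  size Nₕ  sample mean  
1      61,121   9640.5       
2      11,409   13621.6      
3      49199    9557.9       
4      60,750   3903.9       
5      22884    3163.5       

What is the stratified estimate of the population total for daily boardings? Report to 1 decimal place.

1524440416.0

Population total = Σ Nₕ·x̄ₕ (each stratum's size times its mean).
61121·9640.5 + 11409·13621.6 + 49199·9557.9 + 60750·3903.9 + 22884·3163.5 = 589237000.5 + 155408834.4 + 470239122.1 + 237161925 + 72393534 = 1524440416.0.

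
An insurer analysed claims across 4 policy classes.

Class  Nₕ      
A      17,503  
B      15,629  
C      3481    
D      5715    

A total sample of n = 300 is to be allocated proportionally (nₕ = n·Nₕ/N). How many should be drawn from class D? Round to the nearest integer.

41

Share of class D = 5715/42328 = 0.13502.
Allocate 300 × 0.13502 = 40.505... → 41.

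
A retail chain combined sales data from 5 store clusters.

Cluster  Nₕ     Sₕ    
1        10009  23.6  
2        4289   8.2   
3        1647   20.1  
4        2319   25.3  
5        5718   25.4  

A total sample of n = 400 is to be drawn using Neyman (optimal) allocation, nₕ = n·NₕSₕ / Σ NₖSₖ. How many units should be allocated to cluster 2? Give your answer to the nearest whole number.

Σ NₕSₕ = 10009·23.6 + 4289·8.2 + 1647·20.1 + 2319·25.3 + 5718·25.4 = 508394.8.
Share for 2: 35169.8/508394.8 = 0.06918.
n_2 = 400 × 0.06918 = 27.671... → 28.

28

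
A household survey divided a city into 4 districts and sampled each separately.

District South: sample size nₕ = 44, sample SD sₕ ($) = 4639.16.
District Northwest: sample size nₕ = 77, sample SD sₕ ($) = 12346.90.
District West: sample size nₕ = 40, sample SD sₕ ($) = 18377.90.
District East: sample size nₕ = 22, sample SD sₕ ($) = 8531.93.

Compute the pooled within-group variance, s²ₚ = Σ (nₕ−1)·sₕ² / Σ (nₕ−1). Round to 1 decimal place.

152023131.8

South: (44−1)·4639.16² = 43·21521805.5056 = 925437636.7408
Northwest: (77−1)·12346.90² = 76·152445939.61 = 11585891410.36
West: (40−1)·18377.90² = 39·337747208.41 = 13172141127.99
East: (22−1)·8531.93² = 21·72793829.5249 = 1528670420.0229
Numerator = 27212140595.1137; denominator = Σ(nₕ−1) = 179.
s²ₚ = 27212140595.1137/179 = 152023131.816... → 152023131.8.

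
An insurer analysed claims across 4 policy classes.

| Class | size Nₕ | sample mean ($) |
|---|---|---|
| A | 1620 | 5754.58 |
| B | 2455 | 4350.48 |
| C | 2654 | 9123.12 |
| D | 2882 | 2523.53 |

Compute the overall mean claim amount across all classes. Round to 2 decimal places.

5357.24

N = 9611; weights Wₕ = Nₕ/N = (0.1686, 0.2554, 0.2761, 0.2999).
x̄_st = Σ Wₕ·x̄ₕ = 0.1686·5754.58 + 0.2554·4350.48 + 0.2761·9123.12 + 0.2999·2523.53 ≈ 5357.2388...
→ 5357.24.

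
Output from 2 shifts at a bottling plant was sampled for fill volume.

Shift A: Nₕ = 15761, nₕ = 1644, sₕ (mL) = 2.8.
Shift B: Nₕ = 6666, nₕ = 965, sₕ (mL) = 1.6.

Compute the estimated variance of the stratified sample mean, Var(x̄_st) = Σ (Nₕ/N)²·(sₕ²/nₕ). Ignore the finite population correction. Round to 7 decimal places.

0.0025896

N = 22427. Term for each stratum: Wₕ²sₕ²/nₕ.
Var(x̄_st) = 0.0023552631 + 0.0002343694 = 0.0025896325 → 0.0025896.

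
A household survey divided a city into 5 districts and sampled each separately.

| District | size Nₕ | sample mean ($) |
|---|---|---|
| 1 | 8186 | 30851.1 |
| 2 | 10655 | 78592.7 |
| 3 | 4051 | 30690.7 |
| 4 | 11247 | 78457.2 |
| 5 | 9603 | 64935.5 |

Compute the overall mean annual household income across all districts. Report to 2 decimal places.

x̄_st = (Σ Nₕx̄ₕ) / (Σ Nₕ) = (8186·30851.1 + 10655·78592.7 + 4051·30690.7 + 11247·78457.2 + 9603·64935.5) / 43742
= 2720264083.7 / 43742 = 62188.8364... → 62188.84.

62188.84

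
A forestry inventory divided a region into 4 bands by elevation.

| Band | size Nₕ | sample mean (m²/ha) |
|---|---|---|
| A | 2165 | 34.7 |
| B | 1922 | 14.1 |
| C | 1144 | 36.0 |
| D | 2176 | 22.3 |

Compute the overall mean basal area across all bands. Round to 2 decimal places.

25.91

N = 2165 + 1922 + 1144 + 2176 = 7407.
Overall mean = Σ (Nₕ/N)·x̄ₕ — weight by population share, not a simple average.
Σ Nₕx̄ₕ = 2165·34.7 + 1922·14.1 + 1144·36.0 + 2176·22.3 = 75125.5 + 27100.2 + 41184 + 48524.8 = 191934.5.
Divide by N: 191934.5 / 7407 = 25.9126... → 25.91.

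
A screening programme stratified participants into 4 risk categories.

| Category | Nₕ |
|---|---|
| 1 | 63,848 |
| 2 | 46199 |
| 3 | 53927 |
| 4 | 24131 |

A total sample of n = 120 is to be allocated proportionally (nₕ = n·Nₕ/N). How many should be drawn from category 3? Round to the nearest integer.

Share of category 3 = 53927/188105 = 0.28669.
Allocate 120 × 0.28669 = 34.402... → 34.

34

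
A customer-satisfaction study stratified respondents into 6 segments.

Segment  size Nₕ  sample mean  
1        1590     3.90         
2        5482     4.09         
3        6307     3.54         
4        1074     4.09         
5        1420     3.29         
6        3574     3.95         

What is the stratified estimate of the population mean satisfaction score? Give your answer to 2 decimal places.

x̄_st = (Σ Nₕx̄ₕ) / (Σ Nₕ) = (1590·3.90 + 5482·4.09 + 6307·3.54 + 1074·4.09 + 1420·3.29 + 3574·3.95) / 19447
= 74130.92 / 19447 = 3.8119... → 3.81.

3.81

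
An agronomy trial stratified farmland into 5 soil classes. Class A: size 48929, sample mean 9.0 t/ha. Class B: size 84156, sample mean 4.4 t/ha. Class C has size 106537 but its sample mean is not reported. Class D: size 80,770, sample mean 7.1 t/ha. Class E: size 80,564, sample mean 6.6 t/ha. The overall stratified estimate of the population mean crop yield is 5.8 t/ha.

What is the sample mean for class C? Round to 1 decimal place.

Σ Nₕx̄ₕ = N·μ, so 106537·x̄_C = 400956·5.8 − (48929·9.0 + 84156·4.4 + 80770·7.1 + 80564·6.6).
= 2325544.8 − 1915836.8 = 409708.
x̄_C = 409708 / 106537 = 3.846... → 3.8.

3.8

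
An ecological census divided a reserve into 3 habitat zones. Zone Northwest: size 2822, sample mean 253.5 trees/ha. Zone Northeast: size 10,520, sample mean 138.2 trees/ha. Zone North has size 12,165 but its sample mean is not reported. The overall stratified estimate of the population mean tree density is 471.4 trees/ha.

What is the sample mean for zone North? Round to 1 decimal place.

810.1

Σ Nₕx̄ₕ = N·μ, so 12165·x̄_North = 25507·471.4 − (2822·253.5 + 10520·138.2).
= 12023999.8 − 2169241 = 9854758.8.
x̄_North = 9854758.8 / 12165 = 810.091... → 810.1.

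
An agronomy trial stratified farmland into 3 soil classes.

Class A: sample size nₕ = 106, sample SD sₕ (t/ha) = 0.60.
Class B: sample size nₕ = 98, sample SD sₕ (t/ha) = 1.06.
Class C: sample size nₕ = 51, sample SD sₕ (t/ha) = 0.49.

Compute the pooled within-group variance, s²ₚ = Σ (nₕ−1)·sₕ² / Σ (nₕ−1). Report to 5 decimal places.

Degrees of freedom: 105 + 97 + 50 = 252.
Σ(nₕ−1)sₕ² = 105·0.36 + 97·1.1236 + 50·0.2401 = 158.7942.
s²ₚ = 158.7942 / 252 = 0.6301357... → 0.63014.

0.63014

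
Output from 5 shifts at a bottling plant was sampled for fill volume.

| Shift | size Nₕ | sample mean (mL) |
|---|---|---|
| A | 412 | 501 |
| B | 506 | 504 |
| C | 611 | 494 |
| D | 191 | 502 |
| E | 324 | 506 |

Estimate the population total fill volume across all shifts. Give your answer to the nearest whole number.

A: 412·501 = 206412
B: 506·504 = 255024
C: 611·494 = 301834
D: 191·502 = 95882
E: 324·506 = 163944
τ̂ = Σ Nₕx̄ₕ = 1023096.

1023096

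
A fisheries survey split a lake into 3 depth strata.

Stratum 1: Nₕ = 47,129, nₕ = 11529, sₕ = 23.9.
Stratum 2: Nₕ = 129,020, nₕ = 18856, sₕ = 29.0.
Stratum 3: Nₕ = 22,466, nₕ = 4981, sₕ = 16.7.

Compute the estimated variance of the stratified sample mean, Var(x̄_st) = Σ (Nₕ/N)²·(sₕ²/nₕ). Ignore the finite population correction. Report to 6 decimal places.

0.022327

N = 198615. Term for each stratum: Wₕ²sₕ²/nₕ.
Var(x̄_st) = 0.002789694 + 0.018820728 + 0.000716381 = 0.022326802 → 0.022327.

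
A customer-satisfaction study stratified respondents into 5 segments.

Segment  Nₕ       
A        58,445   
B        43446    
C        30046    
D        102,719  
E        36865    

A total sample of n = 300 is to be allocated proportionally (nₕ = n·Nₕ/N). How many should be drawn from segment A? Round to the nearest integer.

Share of segment A = 58445/271521 = 0.21525.
Allocate 300 × 0.21525 = 64.575... → 65.

65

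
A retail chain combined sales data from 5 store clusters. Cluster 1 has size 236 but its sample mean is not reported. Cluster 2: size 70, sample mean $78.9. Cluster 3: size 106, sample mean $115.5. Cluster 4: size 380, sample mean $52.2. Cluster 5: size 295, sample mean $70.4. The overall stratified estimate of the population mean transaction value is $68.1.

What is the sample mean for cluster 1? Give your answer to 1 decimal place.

N = 236 + 70 + 106 + 380 + 295 = 1087.
Overall total = μ·N = 68.1·1087 = 74024.7.
Subtract the known strata: 70·78.9 + 106·115.5 + 380·52.2 + 295·70.4 = 58370.
Remaining total for cluster 1: 74024.7 − 58370 = 15654.7.
Divide by its size: 15654.7 / 236 = 66.333... → 66.3.

66.3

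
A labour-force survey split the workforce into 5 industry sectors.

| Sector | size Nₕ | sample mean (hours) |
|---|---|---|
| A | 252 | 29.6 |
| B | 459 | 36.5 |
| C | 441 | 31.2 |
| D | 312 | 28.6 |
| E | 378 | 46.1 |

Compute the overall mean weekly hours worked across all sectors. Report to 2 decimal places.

34.92

N = 1842; weights Wₕ = Nₕ/N = (0.1368, 0.2492, 0.2394, 0.1694, 0.2052).
x̄_st = Σ Wₕ·x̄ₕ = 0.1368·29.6 + 0.2492·36.5 + 0.2394·31.2 + 0.1694·28.6 + 0.2052·46.1 ≈ 34.9191...
→ 34.92.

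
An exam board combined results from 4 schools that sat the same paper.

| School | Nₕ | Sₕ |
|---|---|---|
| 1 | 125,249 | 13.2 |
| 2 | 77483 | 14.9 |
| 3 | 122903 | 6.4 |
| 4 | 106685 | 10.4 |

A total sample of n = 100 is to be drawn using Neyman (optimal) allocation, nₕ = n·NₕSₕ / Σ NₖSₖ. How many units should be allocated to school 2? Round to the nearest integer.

25

1: NₕSₕ = 125249·13.2 = 1653286.8
2: NₕSₕ = 77483·14.9 = 1154496.7
3: NₕSₕ = 122903·6.4 = 786579.2
4: NₕSₕ = 106685·10.4 = 1109524
Σ NₕSₕ = 4703886.7.
n_2 = 100·1154496.7/4703886.7 = 24.543... → 25.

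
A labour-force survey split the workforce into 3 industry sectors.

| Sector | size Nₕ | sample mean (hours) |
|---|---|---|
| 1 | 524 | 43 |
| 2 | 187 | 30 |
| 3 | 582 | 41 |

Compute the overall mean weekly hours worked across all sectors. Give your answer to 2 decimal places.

N = 1293; weights Wₕ = Nₕ/N = (0.4053, 0.1446, 0.4501).
x̄_st = Σ Wₕ·x̄ₕ = 0.4053·43 + 0.1446·30 + 0.4501·41 ≈ 40.2196...
→ 40.22.

40.22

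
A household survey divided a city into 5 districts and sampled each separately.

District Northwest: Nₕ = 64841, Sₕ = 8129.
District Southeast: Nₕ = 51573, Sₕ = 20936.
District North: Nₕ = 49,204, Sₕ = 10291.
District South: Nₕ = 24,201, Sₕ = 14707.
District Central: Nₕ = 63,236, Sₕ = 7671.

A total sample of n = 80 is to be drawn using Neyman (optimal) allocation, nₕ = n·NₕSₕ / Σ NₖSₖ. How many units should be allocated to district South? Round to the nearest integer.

10

Σ NₕSₕ = 64841·8129 + 51573·20936 + 49204·10291 + 24201·14707 + 63236·7671 = 2954190644.
Share for South: 355924107/2954190644 = 0.12048.
n_South = 80 × 0.12048 = 9.638... → 10.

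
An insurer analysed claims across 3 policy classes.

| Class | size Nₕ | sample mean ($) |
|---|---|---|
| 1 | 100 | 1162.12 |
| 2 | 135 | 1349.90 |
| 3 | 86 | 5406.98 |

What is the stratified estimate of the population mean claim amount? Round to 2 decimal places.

2378.35

N = 100 + 135 + 86 = 321.
The stratified mean weights each stratum mean by its population share Nₕ/N.
Σ Nₕx̄ₕ = 100·1162.12 + 135·1349.90 + 86·5406.98 = 116212 + 182236.5 + 465000.28 = 763448.78.
Divide by N: 763448.78 / 321 = 2378.3451... → 2378.35.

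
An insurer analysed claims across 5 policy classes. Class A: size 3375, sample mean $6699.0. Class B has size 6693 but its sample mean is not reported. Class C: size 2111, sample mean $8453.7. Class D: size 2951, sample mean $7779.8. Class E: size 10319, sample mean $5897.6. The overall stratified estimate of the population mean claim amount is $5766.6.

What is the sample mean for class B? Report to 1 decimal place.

3359.3

Σ Nₕx̄ₕ = N·μ, so 6693·x̄_B = 25449·5766.6 − (3375·6699.0 + 2111·8453.7 + 2951·7779.8 + 10319·5897.6).
= 146754203.4 − 124270409.9 = 22483793.5.
x̄_B = 22483793.5 / 6693 = 3359.300... → 3359.3.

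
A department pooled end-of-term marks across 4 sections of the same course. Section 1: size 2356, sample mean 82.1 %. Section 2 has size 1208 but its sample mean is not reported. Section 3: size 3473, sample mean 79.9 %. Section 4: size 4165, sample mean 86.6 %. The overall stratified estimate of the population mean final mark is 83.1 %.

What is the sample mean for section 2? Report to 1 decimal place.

82.2

N = 2356 + 1208 + 3473 + 4165 = 11202.
Overall total = μ·N = 83.1·11202 = 930886.2.
Subtract the known strata: 2356·82.1 + 3473·79.9 + 4165·86.6 = 831609.3.
Remaining total for section 2: 930886.2 − 831609.3 = 99276.9.
Divide by its size: 99276.9 / 1208 = 82.183... → 82.2.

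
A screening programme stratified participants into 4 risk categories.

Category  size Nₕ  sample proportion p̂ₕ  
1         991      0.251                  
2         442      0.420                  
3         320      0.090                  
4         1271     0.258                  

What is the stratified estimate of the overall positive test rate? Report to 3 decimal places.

N = 991 + 442 + 320 + 1271 = 3024.
Overall proportion = Σ (Nₕ/N)·p̂ₕ.
Σ Nₕp̂ₕ = 248.741 + 185.64 + 28.8 + 327.918 = 791.099.
791.099 / 3024 = 0.26161... → 0.262.

0.262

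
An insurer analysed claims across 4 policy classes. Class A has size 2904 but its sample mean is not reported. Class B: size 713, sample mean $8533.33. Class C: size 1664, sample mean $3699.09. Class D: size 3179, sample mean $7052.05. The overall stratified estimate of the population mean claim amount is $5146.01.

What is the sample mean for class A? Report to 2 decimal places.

3056.90

Σ Nₕx̄ₕ = N·μ, so 2904·x̄_A = 8460·5146.01 − (713·8533.33 + 1664·3699.09 + 3179·7052.05).
= 43535244.6 − 34658017 = 8877227.6.
x̄_A = 8877227.6 / 2904 = 3056.8966... → 3056.90.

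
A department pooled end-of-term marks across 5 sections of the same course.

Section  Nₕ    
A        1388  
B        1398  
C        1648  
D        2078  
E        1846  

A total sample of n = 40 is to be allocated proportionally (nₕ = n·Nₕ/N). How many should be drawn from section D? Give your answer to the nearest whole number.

10

Share of section D = 2078/8358 = 0.24862.
Allocate 40 × 0.24862 = 9.945... → 10.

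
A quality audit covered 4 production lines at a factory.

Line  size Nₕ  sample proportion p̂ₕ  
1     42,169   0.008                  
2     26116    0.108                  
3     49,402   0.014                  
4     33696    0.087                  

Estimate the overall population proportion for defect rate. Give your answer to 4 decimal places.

N = 42169 + 26116 + 49402 + 33696 = 151383.
Overall proportion = Σ (Nₕ/N)·p̂ₕ.
Σ Nₕp̂ₕ = 337.352 + 2820.528 + 691.628 + 2931.552 = 6781.06.
6781.06 / 151383 = 0.044794... → 0.0448.

0.0448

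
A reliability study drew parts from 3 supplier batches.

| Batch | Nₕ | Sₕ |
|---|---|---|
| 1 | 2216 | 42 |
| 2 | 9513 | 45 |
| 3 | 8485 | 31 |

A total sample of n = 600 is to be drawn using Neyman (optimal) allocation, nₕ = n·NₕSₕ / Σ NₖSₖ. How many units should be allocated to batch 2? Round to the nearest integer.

328

1: NₕSₕ = 2216·42 = 93072
2: NₕSₕ = 9513·45 = 428085
3: NₕSₕ = 8485·31 = 263035
Σ NₕSₕ = 784192.
n_2 = 600·428085/784192 = 327.536... → 328.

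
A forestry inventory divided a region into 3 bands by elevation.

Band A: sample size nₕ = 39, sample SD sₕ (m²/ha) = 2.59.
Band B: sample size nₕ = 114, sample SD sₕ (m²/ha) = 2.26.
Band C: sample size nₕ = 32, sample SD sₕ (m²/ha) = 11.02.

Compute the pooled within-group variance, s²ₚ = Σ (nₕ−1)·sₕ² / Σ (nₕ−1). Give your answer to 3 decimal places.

Degrees of freedom: 38 + 113 + 31 = 182.
Σ(nₕ−1)sₕ² = 38·6.7081 + 113·5.1076 + 31·121.4404 = 4596.719.
s²ₚ = 4596.719 / 182 = 25.25670... → 25.257.

25.257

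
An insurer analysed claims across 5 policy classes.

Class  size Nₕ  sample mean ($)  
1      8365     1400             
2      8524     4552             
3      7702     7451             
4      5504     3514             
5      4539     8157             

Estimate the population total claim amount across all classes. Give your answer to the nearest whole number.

1: 8365·1400 = 11711000
2: 8524·4552 = 38801248
3: 7702·7451 = 57387602
4: 5504·3514 = 19341056
5: 4539·8157 = 37024623
τ̂ = Σ Nₕx̄ₕ = 164265529.

164265529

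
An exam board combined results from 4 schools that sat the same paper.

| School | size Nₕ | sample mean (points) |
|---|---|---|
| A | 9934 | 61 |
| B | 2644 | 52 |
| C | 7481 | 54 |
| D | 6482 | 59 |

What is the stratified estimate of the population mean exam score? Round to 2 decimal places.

57.64

x̄_st = (Σ Nₕx̄ₕ) / (Σ Nₕ) = (9934·61 + 2644·52 + 7481·54 + 6482·59) / 26541
= 1529874 / 26541 = 57.6419... → 57.64.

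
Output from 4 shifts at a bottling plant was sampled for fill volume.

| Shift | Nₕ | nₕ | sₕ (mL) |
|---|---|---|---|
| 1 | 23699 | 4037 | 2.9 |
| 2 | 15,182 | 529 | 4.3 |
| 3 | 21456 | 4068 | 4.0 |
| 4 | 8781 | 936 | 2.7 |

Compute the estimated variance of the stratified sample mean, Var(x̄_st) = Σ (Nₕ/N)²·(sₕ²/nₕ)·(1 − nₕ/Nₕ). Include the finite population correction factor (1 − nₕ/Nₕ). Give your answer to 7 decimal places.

0.0022503

N = 69118; Wₕ = Nₕ/N.
shift 1: (23699/69118)²·2.9²/4037·(1 − 4037/23699) = 0.0002031948
shift 2: (15182/69118)²·4.3²/529·(1 − 529/15182) = 0.0016276254
shift 3: (21456/69118)²·4.0²/4068·(1 − 4068/21456) = 0.0003071532
shift 4: (8781/69118)²·2.7²/936·(1 − 936/8781) = 0.0001123069
Sum = 0.0022502803 → 0.0022503.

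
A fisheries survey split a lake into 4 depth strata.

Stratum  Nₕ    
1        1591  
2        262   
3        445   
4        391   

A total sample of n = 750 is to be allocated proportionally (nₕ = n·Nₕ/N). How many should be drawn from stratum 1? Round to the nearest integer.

444

Share of stratum 1 = 1591/2689 = 0.59167.
Allocate 750 × 0.59167 = 443.752... → 444.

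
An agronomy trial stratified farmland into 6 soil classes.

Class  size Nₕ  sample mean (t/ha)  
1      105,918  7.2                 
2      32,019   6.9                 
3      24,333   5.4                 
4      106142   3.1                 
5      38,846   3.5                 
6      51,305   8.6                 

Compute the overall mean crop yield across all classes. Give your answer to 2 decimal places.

N = 358563; weights Wₕ = Nₕ/N = (0.2954, 0.0893, 0.0679, 0.2960, 0.1083, 0.1431).
x̄_st = Σ Wₕ·x̄ₕ = 0.2954·7.2 + 0.0893·6.9 + 0.0679·5.4 + 0.2960·3.1 + 0.1083·3.5 + 0.1431·8.6 ≈ 5.6368...
→ 5.64.

5.64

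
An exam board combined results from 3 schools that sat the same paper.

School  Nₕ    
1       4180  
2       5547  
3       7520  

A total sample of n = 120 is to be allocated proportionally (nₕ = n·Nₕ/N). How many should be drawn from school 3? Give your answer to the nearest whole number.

N = 4180 + 5547 + 7520 = 17247.
n_3 = 120·7520/17247 = 52.322... → 52.

52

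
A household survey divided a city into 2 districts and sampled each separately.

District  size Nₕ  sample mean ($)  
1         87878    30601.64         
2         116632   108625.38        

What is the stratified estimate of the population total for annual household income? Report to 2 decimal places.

15358406240.08

Estimate total by summing Nₕ·x̄ₕ over strata.
87878·30601.64 + 116632·108625.38 = 2689210919.92 + 12669195320.16 = 15358406240.08.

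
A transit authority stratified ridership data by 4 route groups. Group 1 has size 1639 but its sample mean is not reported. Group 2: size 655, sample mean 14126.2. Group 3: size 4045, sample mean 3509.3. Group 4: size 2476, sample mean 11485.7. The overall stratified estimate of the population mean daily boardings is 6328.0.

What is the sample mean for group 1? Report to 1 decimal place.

2376.4

N = 1639 + 655 + 4045 + 2476 = 8815.
Overall total = μ·N = 6328.0·8815 = 55781320.
Subtract the known strata: 655·14126.2 + 4045·3509.3 + 2476·11485.7 = 51886372.7.
Remaining total for group 1: 55781320 − 51886372.7 = 3894947.3.
Divide by its size: 3894947.3 / 1639 = 2376.417... → 2376.4.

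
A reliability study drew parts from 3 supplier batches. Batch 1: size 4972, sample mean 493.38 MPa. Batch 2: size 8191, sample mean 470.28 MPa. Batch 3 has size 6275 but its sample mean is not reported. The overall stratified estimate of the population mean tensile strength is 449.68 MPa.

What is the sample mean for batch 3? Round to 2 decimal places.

388.16

Σ Nₕx̄ₕ = N·μ, so 6275·x̄_3 = 19438·449.68 − (4972·493.38 + 8191·470.28).
= 8740879.84 − 6305148.84 = 2435731.
x̄_3 = 2435731 / 6275 = 388.1643... → 388.16.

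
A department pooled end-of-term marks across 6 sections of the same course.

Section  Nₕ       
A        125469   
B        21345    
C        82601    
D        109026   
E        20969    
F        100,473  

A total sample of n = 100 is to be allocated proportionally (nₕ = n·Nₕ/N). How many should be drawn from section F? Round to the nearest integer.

22

N = 125469 + 21345 + 82601 + 109026 + 20969 + 100473 = 459883.
n_F = 100·100473/459883 = 21.848... → 22.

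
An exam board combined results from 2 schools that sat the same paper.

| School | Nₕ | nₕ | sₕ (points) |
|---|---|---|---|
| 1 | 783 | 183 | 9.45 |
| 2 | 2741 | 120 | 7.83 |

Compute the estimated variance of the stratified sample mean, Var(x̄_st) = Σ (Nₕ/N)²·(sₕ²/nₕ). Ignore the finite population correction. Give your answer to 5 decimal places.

0.33318

N = 3524; Wₕ = Nₕ/N.
school 1: (783/3524)²·9.45²/183 = 0.02409152
school 2: (2741/3524)²·7.83²/120 = 0.30909256
Sum = 0.33318408 → 0.33318.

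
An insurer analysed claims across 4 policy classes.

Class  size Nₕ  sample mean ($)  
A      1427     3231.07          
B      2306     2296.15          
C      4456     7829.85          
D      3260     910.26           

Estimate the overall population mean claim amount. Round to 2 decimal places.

x̄_st = (Σ Nₕx̄ₕ) / (Σ Nₕ) = (1427·3231.07 + 2306·2296.15 + 4456·7829.85 + 3260·910.26) / 11449
= 47762917.99 / 11449 = 4171.7982... → 4171.80.

4171.80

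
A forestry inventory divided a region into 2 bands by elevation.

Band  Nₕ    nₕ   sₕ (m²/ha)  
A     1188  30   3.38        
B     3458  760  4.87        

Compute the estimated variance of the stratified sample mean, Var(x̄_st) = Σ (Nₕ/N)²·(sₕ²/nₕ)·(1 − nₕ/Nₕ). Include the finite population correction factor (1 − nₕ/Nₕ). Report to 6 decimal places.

N = 4646; Wₕ = Nₕ/N.
band A: (1188/4646)²·3.38²/30·(1 − 30/1188) = 0.024270501
band B: (3458/4646)²·4.87²/760·(1 − 760/3458) = 0.013488164
Sum = 0.037758665 → 0.037759.

0.037759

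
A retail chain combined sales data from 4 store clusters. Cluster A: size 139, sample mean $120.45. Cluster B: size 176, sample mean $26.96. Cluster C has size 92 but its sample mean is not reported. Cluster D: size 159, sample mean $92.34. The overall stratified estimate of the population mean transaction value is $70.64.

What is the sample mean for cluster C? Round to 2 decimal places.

Σ Nₕx̄ₕ = N·μ, so 92·x̄_C = 566·70.64 − (139·120.45 + 176·26.96 + 159·92.34).
= 39982.24 − 36169.57 = 3812.67.
x̄_C = 3812.67 / 92 = 41.4421... → 41.44.

41.44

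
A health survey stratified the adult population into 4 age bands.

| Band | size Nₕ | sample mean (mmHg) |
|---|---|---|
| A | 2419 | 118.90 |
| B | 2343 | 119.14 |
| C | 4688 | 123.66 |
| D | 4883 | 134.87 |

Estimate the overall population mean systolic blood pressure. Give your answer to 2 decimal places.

x̄_st = (Σ Nₕx̄ₕ) / (Σ Nₕ) = (2419·118.90 + 2343·119.14 + 4688·123.66 + 4883·134.87) / 14333
= 1805052.41 / 14333 = 125.9368... → 125.94.

125.94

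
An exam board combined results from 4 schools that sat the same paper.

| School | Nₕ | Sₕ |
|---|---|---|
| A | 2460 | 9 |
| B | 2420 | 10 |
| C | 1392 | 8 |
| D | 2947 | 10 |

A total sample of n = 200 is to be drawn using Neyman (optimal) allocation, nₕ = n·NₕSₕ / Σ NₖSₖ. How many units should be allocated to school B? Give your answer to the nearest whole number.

A: NₕSₕ = 2460·9 = 22140
B: NₕSₕ = 2420·10 = 24200
C: NₕSₕ = 1392·8 = 11136
D: NₕSₕ = 2947·10 = 29470
Σ NₕSₕ = 86946.
n_B = 200·24200/86946 = 55.667... → 56.

56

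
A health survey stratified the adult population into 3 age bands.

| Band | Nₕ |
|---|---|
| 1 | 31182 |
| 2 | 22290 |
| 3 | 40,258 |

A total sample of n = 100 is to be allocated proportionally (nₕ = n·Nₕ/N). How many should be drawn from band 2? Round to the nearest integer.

N = 31182 + 22290 + 40258 = 93730.
n_2 = 100·22290/93730 = 23.781... → 24.

24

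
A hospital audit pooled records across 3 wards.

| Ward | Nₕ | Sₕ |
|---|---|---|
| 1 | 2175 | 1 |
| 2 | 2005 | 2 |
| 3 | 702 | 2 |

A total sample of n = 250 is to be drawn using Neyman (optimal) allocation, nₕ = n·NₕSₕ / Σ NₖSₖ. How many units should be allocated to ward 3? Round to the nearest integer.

Σ NₕSₕ = 2175·1 + 2005·2 + 702·2 = 7589.
Share for 3: 1404/7589 = 0.18500.
n_3 = 250 × 0.18500 = 46.251... → 46.

46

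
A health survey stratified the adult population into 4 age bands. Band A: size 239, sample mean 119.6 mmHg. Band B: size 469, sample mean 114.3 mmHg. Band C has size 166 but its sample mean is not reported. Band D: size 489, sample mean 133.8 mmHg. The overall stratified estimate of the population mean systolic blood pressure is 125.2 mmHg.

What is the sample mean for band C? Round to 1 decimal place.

N = 239 + 469 + 166 + 489 = 1363.
Overall total = μ·N = 125.2·1363 = 170647.6.
Subtract the known strata: 239·119.6 + 469·114.3 + 489·133.8 = 147619.3.
Remaining total for band C: 170647.6 − 147619.3 = 23028.3.
Divide by its size: 23028.3 / 166 = 138.725... → 138.7.

138.7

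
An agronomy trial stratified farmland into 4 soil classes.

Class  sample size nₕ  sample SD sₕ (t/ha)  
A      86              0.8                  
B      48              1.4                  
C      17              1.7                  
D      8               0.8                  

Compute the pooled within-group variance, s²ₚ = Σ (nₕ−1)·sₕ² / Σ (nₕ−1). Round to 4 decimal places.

Degrees of freedom: 85 + 47 + 16 + 7 = 155.
Σ(nₕ−1)sₕ² = 85·0.64 + 47·1.96 + 16·2.89 + 7·0.64 = 197.24.
s²ₚ = 197.24 / 155 = 1.272516... → 1.2725.

1.2725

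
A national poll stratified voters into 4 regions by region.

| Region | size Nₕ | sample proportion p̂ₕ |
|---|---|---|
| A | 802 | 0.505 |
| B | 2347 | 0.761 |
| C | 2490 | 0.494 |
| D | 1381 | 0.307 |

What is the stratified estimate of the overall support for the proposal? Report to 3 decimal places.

N = 802 + 2347 + 2490 + 1381 = 7020.
Overall proportion = Σ (Nₕ/N)·p̂ₕ.
Σ Nₕp̂ₕ = 405.01 + 1786.067 + 1230.06 + 423.967 = 3845.104.
3845.104 / 7020 = 0.54774... → 0.548.

0.548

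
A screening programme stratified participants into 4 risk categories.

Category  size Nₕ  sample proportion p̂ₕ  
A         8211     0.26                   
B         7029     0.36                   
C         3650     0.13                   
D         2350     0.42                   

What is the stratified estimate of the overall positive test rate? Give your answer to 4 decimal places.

0.2885

N = 8211 + 7029 + 3650 + 2350 = 21240.
Overall proportion = Σ (Nₕ/N)·p̂ₕ.
Σ Nₕp̂ₕ = 2134.86 + 2530.44 + 474.5 + 987 = 6126.8.
6126.8 / 21240 = 0.288456... → 0.2885.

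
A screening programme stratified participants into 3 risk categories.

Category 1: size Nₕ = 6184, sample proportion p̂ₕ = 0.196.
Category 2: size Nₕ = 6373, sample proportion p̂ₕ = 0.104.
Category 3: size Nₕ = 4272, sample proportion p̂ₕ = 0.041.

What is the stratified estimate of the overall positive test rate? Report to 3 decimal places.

0.122

N = 6184 + 6373 + 4272 = 16829.
Overall proportion = Σ (Nₕ/N)·p̂ₕ.
Σ Nₕp̂ₕ = 1212.064 + 662.792 + 175.152 = 2050.008.
2050.008 / 16829 = 0.12181... → 0.122.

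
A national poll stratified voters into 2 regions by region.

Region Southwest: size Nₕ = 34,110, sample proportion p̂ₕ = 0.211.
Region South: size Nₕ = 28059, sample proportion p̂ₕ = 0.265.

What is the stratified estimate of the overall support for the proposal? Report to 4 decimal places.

0.2354

Wₕ = Nₕ/N with N = 62169: 0.5487, 0.4513.
p̂_st = 0.5487·0.211 + 0.4513·0.265 ≈ 0.235372... → 0.2354.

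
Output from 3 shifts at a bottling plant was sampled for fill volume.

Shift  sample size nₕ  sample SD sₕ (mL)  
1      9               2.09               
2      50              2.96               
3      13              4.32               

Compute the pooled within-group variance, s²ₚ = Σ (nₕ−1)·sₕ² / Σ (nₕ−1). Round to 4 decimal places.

1: (9−1)·2.09² = 8·4.3681 = 34.9448
2: (50−1)·2.96² = 49·8.7616 = 429.3184
3: (13−1)·4.32² = 12·18.6624 = 223.9488
Numerator = 688.212; denominator = Σ(nₕ−1) = 69.
s²ₚ = 688.212/69 = 9.974087... → 9.9741.

9.9741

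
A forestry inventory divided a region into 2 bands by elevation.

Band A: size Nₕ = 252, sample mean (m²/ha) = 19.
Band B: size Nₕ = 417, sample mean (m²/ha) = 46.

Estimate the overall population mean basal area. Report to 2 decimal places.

N = 252 + 417 = 669.
The stratified mean weights each stratum mean by its population share Nₕ/N.
Σ Nₕx̄ₕ = 252·19 + 417·46 = 4788 + 19182 = 23970.
Divide by N: 23970 / 669 = 35.8296... → 35.83.

35.83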